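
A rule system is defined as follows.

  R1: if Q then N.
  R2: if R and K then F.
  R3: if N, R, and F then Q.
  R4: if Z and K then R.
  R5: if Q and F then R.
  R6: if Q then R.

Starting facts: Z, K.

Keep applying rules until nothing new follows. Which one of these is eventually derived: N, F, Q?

F

From Z and K, R4 gives R.
R and K hold, so F follows (R2).
Q would need N, R, and F (R3), but N is never established. N would need Q (R1), but Q is never established.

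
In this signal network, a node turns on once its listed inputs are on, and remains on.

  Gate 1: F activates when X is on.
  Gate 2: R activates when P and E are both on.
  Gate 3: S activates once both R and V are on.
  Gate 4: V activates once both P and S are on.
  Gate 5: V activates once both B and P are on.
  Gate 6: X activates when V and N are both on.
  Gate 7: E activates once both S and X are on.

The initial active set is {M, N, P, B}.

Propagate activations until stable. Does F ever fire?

Yes

B and P are on, so V activates (Gate 5).
V and N are on, so X activates (Gate 6).
X is on, so F activates (Gate 1).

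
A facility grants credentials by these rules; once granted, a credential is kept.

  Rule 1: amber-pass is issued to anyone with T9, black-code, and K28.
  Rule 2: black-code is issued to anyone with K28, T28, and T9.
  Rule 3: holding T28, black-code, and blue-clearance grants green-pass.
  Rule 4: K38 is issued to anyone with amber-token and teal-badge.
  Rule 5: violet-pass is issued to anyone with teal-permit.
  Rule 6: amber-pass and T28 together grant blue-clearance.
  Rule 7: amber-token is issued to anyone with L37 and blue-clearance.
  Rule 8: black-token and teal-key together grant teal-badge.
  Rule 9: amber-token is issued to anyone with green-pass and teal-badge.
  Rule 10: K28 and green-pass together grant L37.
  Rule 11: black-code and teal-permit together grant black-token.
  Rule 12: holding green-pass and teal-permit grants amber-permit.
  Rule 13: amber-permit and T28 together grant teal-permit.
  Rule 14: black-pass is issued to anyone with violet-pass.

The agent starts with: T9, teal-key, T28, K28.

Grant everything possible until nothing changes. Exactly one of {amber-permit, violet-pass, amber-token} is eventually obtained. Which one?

Holding K28, T28, and T9 grants black-code (Rule 2).
Holding T9, black-code, and K28 grants amber-pass (Rule 1).
Holding amber-pass and T28 grants blue-clearance (Rule 6).
Holding T28, black-code, and blue-clearance grants green-pass (Rule 3).
Holding K28 and green-pass grants L37 (Rule 10).
Holding L37 and blue-clearance grants amber-token (Rule 7).
amber-permit would need green-pass and teal-permit (Rule 12), but teal-permit is never granted. violet-pass would need teal-permit (Rule 5), but teal-permit is never granted.

amber-token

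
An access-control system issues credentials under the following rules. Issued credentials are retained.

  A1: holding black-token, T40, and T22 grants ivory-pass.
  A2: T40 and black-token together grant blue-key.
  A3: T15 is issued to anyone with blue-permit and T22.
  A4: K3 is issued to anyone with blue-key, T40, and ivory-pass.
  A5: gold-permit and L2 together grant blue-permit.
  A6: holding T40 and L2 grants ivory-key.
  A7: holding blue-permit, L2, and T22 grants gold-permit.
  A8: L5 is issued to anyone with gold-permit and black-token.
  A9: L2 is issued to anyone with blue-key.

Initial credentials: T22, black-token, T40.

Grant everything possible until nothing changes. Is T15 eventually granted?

No

T15 would need blue-permit and T22 (A3), but blue-permit is never granted.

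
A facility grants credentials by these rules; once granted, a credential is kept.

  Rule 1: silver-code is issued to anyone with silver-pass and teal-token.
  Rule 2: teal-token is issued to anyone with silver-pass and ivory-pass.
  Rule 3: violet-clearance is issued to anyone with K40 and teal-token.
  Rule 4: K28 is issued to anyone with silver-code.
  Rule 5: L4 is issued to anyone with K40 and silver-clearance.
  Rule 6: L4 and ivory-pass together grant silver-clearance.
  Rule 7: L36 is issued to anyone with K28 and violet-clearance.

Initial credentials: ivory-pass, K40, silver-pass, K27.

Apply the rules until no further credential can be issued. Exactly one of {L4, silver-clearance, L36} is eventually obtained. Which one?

L36

Holding silver-pass and ivory-pass grants teal-token (Rule 2).
Holding silver-pass and teal-token grants silver-code (Rule 1).
Holding K40 and teal-token grants violet-clearance (Rule 3).
Holding silver-code grants K28 (Rule 4).
Holding K28 and violet-clearance grants L36 (Rule 7).
silver-clearance would need L4 and ivory-pass (Rule 6), but L4 is never granted. L4 would need K40 and silver-clearance (Rule 5), but silver-clearance is never granted.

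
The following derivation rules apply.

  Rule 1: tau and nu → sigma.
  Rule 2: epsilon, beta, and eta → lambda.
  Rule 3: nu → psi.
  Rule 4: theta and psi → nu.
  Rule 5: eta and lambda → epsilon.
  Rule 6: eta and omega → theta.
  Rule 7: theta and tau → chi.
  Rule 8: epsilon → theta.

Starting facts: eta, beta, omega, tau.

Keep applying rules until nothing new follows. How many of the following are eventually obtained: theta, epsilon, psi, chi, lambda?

2

From eta and omega, Rule 6 gives theta.
theta and tau hold, so chi follows (Rule 7).
theta: reached.
epsilon would need eta and lambda (Rule 5), but lambda is never established.
psi would need nu (Rule 3), but nu is never established.
chi: reached.
lambda would need epsilon, beta, and eta (Rule 2), but epsilon is never established.
Reached: theta and chi — 2 of the 5.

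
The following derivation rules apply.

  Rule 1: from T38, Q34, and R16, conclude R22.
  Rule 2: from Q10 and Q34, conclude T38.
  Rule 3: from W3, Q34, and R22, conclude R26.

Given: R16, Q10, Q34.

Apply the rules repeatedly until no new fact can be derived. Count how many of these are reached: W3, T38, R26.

Q10 and Q34 hold, so T38 follows (Rule 2).
No rule produces W3, and it is not given.
T38: reached.
R26 would need W3, Q34, and R22 (Rule 3), but W3 is never established.
Reached: T38 — 1 of the 3.

1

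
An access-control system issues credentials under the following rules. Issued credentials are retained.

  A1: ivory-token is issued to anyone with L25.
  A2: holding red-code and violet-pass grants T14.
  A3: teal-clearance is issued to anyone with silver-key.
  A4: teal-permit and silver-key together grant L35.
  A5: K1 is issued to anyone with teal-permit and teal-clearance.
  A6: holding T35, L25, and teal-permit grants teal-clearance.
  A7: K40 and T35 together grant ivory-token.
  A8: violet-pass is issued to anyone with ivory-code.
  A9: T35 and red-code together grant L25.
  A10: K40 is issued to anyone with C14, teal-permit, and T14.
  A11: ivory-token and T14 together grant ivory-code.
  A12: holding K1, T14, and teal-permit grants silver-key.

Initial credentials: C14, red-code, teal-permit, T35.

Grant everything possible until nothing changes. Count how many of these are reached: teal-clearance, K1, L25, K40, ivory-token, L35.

4

Holding T35 and red-code grants L25 (A9).
Holding T35, L25, and teal-permit grants teal-clearance (A6).
Holding L25 grants ivory-token (A1).
Holding teal-permit and teal-clearance grants K1 (A5).
teal-clearance: reached.
K1: reached.
L25: reached.
K40 would need C14, teal-permit, and T14 (A10), but T14 is never granted.
ivory-token: reached.
L35 would need teal-permit and silver-key (A4), but silver-key is never granted.
Reached: teal-clearance, K1, L25, and ivory-token — 4 of the 6.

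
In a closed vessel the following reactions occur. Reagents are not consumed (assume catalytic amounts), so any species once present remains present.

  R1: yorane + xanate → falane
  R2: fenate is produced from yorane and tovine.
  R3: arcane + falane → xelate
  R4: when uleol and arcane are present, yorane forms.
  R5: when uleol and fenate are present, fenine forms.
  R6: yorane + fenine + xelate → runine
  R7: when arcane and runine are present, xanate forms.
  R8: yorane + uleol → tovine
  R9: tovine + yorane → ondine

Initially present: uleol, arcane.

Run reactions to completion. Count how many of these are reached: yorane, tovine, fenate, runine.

uleol and arcane present → yorane forms (R4).
yorane and uleol present → tovine forms (R8).
yorane and tovine present → fenate forms (R2).
yorane: reached.
tovine: reached.
fenate: reached.
runine would need yorane, fenine, and xelate (R6), but xelate never forms.
Reached: yorane, tovine, and fenate — 3 of the 4.

3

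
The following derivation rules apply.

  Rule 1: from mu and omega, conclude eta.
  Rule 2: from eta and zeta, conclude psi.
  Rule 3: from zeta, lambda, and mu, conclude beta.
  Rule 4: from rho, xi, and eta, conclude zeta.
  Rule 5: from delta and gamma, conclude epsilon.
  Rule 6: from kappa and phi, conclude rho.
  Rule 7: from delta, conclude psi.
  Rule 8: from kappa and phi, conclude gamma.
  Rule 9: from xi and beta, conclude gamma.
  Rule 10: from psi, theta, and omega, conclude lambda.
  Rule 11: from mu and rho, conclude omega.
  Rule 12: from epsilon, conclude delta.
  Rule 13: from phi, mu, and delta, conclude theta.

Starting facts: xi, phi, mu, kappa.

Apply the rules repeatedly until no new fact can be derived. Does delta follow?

No

delta would need epsilon (Rule 12), but epsilon is never established.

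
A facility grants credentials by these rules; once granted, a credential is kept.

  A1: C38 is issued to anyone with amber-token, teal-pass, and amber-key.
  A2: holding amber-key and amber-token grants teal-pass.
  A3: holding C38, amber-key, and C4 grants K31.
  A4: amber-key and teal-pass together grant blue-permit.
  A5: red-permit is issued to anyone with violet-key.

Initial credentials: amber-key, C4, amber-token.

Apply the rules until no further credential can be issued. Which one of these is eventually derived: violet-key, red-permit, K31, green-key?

Holding amber-key and amber-token grants teal-pass (A2).
Holding amber-token, teal-pass, and amber-key grants C38 (A1).
Holding C38, amber-key, and C4 grants K31 (A3).
red-permit would need violet-key (A5), but violet-key is never granted. No rule produces green-key, and it is not given. No rule produces violet-key, and it is not given.

K31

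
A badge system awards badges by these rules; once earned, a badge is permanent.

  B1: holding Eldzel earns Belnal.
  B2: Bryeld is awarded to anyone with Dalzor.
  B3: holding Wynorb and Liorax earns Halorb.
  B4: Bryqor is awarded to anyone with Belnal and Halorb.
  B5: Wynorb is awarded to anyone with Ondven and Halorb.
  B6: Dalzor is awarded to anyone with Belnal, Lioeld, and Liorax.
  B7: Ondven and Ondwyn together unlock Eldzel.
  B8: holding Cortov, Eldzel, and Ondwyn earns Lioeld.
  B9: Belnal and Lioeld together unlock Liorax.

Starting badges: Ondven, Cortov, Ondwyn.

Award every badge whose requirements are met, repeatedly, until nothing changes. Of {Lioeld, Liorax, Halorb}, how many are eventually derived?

2

With Ondven and Ondwyn, Eldzel is earned (B7).
With Eldzel, Belnal is earned (B1).
With Cortov, Eldzel, and Ondwyn, Lioeld is earned (B8).
With Belnal and Lioeld, Liorax is earned (B9).
Lioeld: reached.
Liorax: reached.
Halorb would need Wynorb and Liorax (B3), but Wynorb is never earned.
Reached: Lioeld and Liorax — 2 of the 3.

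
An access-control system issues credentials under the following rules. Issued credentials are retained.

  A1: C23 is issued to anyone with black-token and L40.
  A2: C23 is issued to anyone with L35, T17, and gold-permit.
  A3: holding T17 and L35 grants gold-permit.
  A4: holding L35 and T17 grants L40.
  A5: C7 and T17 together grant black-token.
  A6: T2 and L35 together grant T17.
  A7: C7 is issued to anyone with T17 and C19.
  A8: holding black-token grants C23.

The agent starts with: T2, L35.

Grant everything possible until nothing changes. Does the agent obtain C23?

Holding T2 and L35 grants T17 (A6).
Holding T17 and L35 grants gold-permit (A3).
Holding L35, T17, and gold-permit grants C23 (A2).

Yes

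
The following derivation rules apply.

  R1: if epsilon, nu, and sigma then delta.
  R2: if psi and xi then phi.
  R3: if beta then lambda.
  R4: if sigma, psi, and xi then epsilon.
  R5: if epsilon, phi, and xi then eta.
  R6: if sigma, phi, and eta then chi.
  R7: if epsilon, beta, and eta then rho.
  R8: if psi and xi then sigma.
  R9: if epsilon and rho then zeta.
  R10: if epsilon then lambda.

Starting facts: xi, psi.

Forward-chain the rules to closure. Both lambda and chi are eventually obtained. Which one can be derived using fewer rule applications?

lambda: psi and xi hold, so sigma follows (R8). From sigma, psi, and xi, R4 gives epsilon. From epsilon, R10 gives lambda. [3 rule applications]
chi: From psi and xi, R8 gives sigma. psi and xi hold, so phi follows (R2). sigma, psi, and xi hold, so epsilon follows (R4). epsilon, phi, and xi hold, so eta follows (R5). From sigma, phi, and eta, R6 gives chi. [5 rule applications]
lambda needs fewer.

lambda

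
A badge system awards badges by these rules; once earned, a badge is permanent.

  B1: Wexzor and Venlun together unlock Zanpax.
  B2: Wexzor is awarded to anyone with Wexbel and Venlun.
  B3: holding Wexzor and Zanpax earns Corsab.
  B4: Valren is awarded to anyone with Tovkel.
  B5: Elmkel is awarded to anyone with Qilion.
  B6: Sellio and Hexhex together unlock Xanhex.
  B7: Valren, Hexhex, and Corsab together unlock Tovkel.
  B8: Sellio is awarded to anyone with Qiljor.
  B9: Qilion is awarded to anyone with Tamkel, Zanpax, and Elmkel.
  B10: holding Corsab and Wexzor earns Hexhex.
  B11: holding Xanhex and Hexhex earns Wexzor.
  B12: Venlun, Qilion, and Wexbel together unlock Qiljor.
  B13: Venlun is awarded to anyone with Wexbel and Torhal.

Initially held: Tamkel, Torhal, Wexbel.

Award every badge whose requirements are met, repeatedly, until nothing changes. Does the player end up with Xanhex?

Xanhex would need Sellio and Hexhex (B6), but Sellio is never earned.

No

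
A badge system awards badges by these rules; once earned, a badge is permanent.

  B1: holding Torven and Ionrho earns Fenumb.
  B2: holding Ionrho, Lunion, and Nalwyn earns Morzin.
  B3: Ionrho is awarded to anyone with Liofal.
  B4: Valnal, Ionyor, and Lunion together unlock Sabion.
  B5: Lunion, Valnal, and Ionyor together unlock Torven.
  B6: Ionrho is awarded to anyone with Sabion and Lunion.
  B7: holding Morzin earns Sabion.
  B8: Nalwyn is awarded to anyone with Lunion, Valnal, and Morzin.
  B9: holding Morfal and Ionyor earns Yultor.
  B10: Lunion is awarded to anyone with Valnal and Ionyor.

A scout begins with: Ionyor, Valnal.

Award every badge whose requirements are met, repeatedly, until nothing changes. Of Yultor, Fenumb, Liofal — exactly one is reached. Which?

With Valnal and Ionyor, Lunion is earned (B10).
With Lunion, Valnal, and Ionyor, Torven is earned (B5).
With Valnal, Ionyor, and Lunion, Sabion is earned (B4).
With Sabion and Lunion, Ionrho is earned (B6).
With Torven and Ionrho, Fenumb is earned (B1).
Yultor would need Morfal and Ionyor (B9), but Morfal is never earned. No rule produces Liofal, and it is not given.

Fenumb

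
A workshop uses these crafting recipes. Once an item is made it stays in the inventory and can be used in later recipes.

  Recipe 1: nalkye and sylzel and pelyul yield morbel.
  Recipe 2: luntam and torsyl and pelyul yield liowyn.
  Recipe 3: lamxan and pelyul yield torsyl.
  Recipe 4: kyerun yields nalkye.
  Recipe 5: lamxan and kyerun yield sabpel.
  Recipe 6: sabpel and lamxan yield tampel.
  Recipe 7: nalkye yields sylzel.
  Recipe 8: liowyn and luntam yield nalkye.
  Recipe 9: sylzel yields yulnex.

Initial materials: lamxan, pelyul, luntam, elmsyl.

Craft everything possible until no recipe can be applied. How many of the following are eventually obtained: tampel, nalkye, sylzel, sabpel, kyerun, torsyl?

Using Recipe 3, lamxan and pelyul make torsyl.
luntam and torsyl and pelyul → liowyn (Recipe 2).
Using Recipe 8, liowyn and luntam make nalkye.
Using Recipe 7, nalkye makes sylzel.
tampel would need sabpel and lamxan (Recipe 6), but sabpel is never obtained.
nalkye: reached.
sylzel: reached.
sabpel would need lamxan and kyerun (Recipe 5), but kyerun is never obtained.
No rule produces kyerun, and it is not given.
torsyl: reached.
Reached: nalkye, sylzel, and torsyl — 3 of the 6.

3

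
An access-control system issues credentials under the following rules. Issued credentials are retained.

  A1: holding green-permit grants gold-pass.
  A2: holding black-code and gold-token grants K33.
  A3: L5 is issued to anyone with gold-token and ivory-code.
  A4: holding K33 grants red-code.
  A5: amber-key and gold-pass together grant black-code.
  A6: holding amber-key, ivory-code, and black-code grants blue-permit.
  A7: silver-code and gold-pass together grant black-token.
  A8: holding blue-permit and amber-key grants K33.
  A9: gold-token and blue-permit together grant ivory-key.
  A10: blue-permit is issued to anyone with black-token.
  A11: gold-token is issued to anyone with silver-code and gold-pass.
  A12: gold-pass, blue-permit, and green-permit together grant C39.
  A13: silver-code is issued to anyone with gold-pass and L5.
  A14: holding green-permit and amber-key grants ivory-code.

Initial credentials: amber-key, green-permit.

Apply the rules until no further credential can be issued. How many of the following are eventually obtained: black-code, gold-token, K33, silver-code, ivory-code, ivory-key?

Holding green-permit and amber-key grants ivory-code (A14).
Holding green-permit grants gold-pass (A1).
Holding amber-key and gold-pass grants black-code (A5).
Holding amber-key, ivory-code, and black-code grants blue-permit (A6).
Holding blue-permit and amber-key grants K33 (A8).
black-code: reached.
gold-token would need silver-code and gold-pass (A11), but silver-code is never granted.
K33: reached.
silver-code would need gold-pass and L5 (A13), but L5 is never granted.
ivory-code: reached.
ivory-key would need gold-token and blue-permit (A9), but gold-token is never granted.
Reached: black-code, K33, and ivory-code — 3 of the 6.

3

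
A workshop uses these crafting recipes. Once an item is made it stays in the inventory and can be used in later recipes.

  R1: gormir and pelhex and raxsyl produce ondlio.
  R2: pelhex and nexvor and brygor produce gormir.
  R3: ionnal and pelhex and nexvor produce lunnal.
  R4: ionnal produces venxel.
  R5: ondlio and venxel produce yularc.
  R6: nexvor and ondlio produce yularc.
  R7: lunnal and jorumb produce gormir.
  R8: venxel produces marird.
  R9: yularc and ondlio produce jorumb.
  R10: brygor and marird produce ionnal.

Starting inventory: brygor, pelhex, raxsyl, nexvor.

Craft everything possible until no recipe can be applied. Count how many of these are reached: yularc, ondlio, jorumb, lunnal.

pelhex and nexvor and brygor → gormir (R2).
Using R1, gormir, pelhex, and raxsyl make ondlio.
nexvor and ondlio → yularc (R6).
Using R9, yularc and ondlio make jorumb.
yularc: reached.
ondlio: reached.
jorumb: reached.
lunnal would need ionnal, pelhex, and nexvor (R3), but ionnal is never obtained.
Reached: yularc, ondlio, and jorumb — 3 of the 4.

3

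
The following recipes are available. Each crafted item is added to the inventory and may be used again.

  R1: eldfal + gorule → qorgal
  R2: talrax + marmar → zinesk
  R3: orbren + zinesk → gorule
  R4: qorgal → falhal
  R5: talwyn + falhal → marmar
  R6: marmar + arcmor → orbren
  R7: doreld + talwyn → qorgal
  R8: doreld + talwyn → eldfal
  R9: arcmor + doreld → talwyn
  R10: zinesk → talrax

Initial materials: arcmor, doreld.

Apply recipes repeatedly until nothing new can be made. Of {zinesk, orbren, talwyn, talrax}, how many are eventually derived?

2

arcmor + doreld → talwyn (R9).
doreld + talwyn → qorgal (R7).
Using R4, qorgal makes falhal.
Using R5, talwyn and falhal make marmar.
Using R6, marmar and arcmor make orbren.
zinesk would need talrax and marmar (R2), but talrax is never obtained.
orbren: reached.
talwyn: reached.
talrax would need zinesk (R10), but zinesk is never obtained.
Reached: orbren and talwyn — 2 of the 4.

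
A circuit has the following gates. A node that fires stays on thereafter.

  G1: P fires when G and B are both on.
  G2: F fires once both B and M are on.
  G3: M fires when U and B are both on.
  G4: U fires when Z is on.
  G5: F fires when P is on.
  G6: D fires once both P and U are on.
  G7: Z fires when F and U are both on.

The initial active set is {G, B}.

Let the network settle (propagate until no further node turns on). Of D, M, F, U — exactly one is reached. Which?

G and B are on, so P fires (G1).
G5: P on → F on.
M would need U and B (G3), but U never turns on. U would need Z (G4), but Z never turns on. D would need P and U (G6), but U never turns on.

F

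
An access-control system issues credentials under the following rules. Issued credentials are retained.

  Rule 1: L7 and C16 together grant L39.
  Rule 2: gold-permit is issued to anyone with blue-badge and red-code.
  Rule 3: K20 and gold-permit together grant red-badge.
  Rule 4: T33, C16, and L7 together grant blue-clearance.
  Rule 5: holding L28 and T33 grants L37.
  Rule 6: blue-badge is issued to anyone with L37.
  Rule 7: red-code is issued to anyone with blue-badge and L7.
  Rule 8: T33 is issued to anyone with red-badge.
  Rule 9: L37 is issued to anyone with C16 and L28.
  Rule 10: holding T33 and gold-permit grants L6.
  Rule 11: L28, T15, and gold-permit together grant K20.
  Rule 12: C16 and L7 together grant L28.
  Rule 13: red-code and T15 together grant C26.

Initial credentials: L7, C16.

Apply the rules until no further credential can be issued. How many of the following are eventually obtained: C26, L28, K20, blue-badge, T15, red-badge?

2

Holding C16 and L7 grants L28 (Rule 12).
Holding C16 and L28 grants L37 (Rule 9).
Holding L37 grants blue-badge (Rule 6).
C26 would need red-code and T15 (Rule 13), but T15 is never granted.
L28: reached.
K20 would need L28, T15, and gold-permit (Rule 11), but T15 is never granted.
blue-badge: reached.
No rule produces T15, and it is not given.
red-badge would need K20 and gold-permit (Rule 3), but K20 is never granted.
Reached: L28 and blue-badge — 2 of the 6.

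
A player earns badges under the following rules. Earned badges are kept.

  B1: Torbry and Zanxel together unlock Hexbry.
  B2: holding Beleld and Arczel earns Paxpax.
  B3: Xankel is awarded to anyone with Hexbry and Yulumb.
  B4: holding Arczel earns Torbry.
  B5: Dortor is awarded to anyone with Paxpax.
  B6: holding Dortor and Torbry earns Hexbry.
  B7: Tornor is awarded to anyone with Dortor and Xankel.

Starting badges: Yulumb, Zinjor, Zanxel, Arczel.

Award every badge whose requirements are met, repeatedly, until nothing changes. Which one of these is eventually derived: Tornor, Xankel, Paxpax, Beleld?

With Arczel, Torbry is earned (B4).
With Torbry and Zanxel, Hexbry is earned (B1).
With Hexbry and Yulumb, Xankel is earned (B3).
Paxpax would need Beleld and Arczel (B2), but Beleld is never earned. Tornor would need Dortor and Xankel (B7), but Dortor is never earned. No rule produces Beleld, and it is not given.

Xankel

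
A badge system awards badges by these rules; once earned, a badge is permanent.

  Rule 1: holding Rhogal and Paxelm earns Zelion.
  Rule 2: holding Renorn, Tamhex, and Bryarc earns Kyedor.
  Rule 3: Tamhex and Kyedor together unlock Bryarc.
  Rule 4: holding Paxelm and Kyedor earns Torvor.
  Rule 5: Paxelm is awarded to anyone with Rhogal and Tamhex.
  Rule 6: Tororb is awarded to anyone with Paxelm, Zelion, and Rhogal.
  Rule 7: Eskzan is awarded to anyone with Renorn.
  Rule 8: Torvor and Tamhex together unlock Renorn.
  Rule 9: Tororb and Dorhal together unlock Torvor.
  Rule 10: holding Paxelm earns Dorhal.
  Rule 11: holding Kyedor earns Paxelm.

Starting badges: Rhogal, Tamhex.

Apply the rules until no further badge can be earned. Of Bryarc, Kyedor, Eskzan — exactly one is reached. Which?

With Rhogal and Tamhex, Paxelm is earned (Rule 5).
With Rhogal and Paxelm, Zelion is earned (Rule 1).
With Paxelm, Dorhal is earned (Rule 10).
With Paxelm, Zelion, and Rhogal, Tororb is earned (Rule 6).
With Tororb and Dorhal, Torvor is earned (Rule 9).
With Torvor and Tamhex, Renorn is earned (Rule 8).
With Renorn, Eskzan is earned (Rule 7).
Bryarc would need Tamhex and Kyedor (Rule 3), but Kyedor is never earned. Kyedor would need Renorn, Tamhex, and Bryarc (Rule 2), but Bryarc is never earned.

Eskzan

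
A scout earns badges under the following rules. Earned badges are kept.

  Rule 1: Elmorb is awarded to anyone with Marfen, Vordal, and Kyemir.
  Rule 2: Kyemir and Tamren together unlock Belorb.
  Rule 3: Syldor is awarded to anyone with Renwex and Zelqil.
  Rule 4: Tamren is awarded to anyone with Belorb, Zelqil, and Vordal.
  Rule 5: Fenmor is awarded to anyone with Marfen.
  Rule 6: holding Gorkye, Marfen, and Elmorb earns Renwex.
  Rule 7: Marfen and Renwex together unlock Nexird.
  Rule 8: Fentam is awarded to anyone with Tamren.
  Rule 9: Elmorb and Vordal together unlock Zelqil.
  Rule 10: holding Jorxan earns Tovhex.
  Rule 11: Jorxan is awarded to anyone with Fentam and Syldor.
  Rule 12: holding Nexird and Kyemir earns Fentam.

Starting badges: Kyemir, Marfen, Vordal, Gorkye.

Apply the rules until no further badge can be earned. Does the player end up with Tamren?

Tamren would need Belorb, Zelqil, and Vordal (Rule 4), but Belorb is never earned.

No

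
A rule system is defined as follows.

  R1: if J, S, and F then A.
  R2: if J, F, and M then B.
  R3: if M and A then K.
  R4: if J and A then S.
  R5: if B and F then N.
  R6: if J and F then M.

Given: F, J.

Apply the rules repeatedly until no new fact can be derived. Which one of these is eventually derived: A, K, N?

N

From J and F, R6 gives M.
J, F, and M hold, so B follows (R2).
B and F hold, so N follows (R5).
K would need M and A (R3), but A is never established. A would need J, S, and F (R1), but S is never established.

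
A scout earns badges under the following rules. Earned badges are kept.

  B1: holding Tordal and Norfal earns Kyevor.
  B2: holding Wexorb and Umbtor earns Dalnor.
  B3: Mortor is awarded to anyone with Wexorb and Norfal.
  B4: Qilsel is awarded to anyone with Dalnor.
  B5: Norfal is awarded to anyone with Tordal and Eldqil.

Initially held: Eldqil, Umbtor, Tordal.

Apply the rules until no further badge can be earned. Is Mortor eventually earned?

No

Mortor would need Wexorb and Norfal (B3), but Wexorb is never earned.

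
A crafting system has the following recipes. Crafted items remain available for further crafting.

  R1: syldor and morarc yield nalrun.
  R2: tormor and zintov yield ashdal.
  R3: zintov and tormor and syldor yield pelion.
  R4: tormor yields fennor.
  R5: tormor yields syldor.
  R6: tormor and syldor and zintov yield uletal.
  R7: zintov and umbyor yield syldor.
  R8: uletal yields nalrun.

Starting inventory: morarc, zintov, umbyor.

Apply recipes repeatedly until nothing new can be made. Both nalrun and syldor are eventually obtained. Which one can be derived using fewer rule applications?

syldor

syldor: Using R7, zintov and umbyor make syldor. [1 rule application]
nalrun: Using R7, zintov and umbyor make syldor. Using R1, syldor and morarc make nalrun. [2 rule applications]
syldor needs fewer.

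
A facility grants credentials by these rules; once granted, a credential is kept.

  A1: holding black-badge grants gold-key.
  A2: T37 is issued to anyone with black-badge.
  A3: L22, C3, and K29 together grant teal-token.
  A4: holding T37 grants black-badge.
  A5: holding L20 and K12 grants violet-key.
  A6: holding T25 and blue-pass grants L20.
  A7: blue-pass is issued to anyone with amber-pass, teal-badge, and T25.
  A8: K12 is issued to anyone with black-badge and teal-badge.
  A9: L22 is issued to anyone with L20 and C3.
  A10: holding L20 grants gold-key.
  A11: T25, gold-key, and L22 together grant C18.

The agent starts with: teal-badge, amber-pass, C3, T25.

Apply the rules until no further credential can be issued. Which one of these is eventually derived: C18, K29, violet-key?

C18

Holding amber-pass, teal-badge, and T25 grants blue-pass (A7).
Holding T25 and blue-pass grants L20 (A6).
Holding L20 and C3 grants L22 (A9).
Holding L20 grants gold-key (A10).
Holding T25, gold-key, and L22 grants C18 (A11).
No rule produces K29, and it is not given. violet-key would need L20 and K12 (A5), but K12 is never granted.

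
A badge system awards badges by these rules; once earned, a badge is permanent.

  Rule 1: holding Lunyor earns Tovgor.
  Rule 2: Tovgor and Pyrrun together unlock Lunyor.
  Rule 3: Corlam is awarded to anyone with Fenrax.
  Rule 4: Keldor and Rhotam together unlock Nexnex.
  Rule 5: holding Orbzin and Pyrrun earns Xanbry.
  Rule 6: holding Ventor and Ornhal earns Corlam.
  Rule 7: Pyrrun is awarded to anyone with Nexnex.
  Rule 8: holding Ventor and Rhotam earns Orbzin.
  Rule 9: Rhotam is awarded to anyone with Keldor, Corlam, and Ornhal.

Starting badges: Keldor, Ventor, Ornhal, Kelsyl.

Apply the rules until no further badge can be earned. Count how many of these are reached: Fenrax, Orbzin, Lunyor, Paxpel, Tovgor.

1

With Ventor and Ornhal, Corlam is earned (Rule 6).
With Keldor, Corlam, and Ornhal, Rhotam is earned (Rule 9).
With Ventor and Rhotam, Orbzin is earned (Rule 8).
No rule produces Fenrax, and it is not given.
Orbzin: reached.
Lunyor would need Tovgor and Pyrrun (Rule 2), but Tovgor is never earned.
No rule produces Paxpel, and it is not given.
Tovgor would need Lunyor (Rule 1), but Lunyor is never earned.
Reached: Orbzin — 1 of the 5.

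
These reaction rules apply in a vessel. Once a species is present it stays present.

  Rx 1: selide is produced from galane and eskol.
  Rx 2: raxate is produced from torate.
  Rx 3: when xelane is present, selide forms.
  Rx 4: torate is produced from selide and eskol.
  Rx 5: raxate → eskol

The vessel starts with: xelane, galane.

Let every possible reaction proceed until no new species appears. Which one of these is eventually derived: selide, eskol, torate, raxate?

xelane present → selide forms (Rx 3).
raxate would need torate (Rx 2), but torate never forms. torate would need selide and eskol (Rx 4), but eskol never forms. eskol would need raxate (Rx 5), but raxate never forms.

selide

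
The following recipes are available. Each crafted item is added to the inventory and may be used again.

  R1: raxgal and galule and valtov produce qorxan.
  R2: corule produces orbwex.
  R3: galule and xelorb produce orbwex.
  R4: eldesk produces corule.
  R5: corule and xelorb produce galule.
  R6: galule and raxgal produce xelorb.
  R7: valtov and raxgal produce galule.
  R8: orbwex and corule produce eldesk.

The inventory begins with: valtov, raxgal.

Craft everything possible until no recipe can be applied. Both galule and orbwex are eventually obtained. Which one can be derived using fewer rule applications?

galule

galule: Using R7, valtov and raxgal make galule. [1 rule application]
orbwex: valtov and raxgal → galule (R7). galule and raxgal → xelorb (R6). galule and xelorb → orbwex (R3). [3 rule applications]
galule needs fewer.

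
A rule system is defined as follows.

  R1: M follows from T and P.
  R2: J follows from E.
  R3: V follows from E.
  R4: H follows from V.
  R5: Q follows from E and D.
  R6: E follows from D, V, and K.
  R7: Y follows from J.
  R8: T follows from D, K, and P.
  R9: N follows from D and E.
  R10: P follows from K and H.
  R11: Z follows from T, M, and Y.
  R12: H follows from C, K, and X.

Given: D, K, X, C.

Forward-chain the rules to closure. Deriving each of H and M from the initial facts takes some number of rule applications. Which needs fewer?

H: From C, K, and X, R12 gives H. [1 rule application]
M: From C, K, and X, R12 gives H. From K and H, R10 gives P. D, K, and P hold, so T follows (R8). From T and P, R1 gives M. [4 rule applications]
H needs fewer.

H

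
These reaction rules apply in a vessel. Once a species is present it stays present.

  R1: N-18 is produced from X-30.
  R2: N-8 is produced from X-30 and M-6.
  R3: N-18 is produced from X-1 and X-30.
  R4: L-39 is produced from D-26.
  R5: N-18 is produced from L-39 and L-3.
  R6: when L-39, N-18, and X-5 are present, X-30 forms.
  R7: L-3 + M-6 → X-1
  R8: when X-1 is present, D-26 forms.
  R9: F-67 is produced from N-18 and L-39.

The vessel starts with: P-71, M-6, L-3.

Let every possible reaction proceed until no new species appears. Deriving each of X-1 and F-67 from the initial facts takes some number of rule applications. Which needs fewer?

X-1

X-1: L-3 and M-6 present → X-1 forms (R7). [1 rule application]
F-67: L-3 and M-6 present → X-1 forms (R7). X-1 present → D-26 forms (R8). D-26 present → L-39 forms (R4). L-39 and L-3 present → N-18 forms (R5). N-18 and L-39 present → F-67 forms (R9). [5 rule applications]
X-1 needs fewer.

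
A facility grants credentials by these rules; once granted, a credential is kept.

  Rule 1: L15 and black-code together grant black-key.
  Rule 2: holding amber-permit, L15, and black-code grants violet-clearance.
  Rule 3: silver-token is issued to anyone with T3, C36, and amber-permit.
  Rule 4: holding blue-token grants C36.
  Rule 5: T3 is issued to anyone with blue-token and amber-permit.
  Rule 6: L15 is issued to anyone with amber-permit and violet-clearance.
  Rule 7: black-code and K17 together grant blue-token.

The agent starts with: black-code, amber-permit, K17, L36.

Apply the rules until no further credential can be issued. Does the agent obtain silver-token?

Yes

Holding black-code and K17 grants blue-token (Rule 7).
Holding blue-token grants C36 (Rule 4).
Holding blue-token and amber-permit grants T3 (Rule 5).
Holding T3, C36, and amber-permit grants silver-token (Rule 3).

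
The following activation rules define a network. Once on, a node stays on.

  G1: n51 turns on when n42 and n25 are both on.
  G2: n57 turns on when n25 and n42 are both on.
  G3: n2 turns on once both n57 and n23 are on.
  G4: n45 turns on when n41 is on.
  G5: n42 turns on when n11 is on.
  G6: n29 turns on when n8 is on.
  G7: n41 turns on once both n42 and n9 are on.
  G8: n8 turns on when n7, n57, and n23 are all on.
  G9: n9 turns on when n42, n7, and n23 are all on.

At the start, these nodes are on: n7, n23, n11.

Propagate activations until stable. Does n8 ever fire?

n8 would need n7, n57, and n23 (G8), but n57 never turns on.

No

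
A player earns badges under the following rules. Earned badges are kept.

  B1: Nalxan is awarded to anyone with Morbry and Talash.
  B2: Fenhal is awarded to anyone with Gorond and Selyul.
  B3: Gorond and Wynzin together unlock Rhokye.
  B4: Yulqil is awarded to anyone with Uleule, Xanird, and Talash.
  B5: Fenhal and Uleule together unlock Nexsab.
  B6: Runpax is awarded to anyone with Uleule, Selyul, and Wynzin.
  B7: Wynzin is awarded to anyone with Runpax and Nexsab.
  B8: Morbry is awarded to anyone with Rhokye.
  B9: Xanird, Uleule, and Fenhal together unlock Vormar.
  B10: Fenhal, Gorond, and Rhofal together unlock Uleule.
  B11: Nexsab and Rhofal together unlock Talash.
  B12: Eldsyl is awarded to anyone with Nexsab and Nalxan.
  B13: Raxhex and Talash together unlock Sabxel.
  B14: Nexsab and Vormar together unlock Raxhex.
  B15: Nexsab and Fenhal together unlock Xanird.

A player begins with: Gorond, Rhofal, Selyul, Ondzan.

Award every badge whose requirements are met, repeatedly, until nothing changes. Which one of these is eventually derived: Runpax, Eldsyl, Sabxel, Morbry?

With Gorond and Selyul, Fenhal is earned (B2).
With Fenhal, Gorond, and Rhofal, Uleule is earned (B10).
With Fenhal and Uleule, Nexsab is earned (B5).
With Nexsab and Fenhal, Xanird is earned (B15).
With Nexsab and Rhofal, Talash is earned (B11).
With Xanird, Uleule, and Fenhal, Vormar is earned (B9).
With Nexsab and Vormar, Raxhex is earned (B14).
With Raxhex and Talash, Sabxel is earned (B13).
Eldsyl would need Nexsab and Nalxan (B12), but Nalxan is never earned. Runpax would need Uleule, Selyul, and Wynzin (B6), but Wynzin is never earned. Morbry would need Rhokye (B8), but Rhokye is never earned.

Sabxel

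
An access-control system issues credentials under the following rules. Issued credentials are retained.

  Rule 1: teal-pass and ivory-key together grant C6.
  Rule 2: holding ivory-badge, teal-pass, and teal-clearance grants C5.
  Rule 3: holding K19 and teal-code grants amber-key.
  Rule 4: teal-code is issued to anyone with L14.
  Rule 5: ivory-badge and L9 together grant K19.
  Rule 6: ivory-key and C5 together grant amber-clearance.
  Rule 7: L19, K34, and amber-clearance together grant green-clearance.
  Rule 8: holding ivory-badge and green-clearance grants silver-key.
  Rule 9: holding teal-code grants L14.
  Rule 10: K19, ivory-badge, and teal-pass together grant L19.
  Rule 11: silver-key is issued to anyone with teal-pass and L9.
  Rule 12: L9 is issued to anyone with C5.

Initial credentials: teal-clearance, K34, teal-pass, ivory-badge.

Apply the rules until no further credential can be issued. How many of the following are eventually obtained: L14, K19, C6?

Holding ivory-badge, teal-pass, and teal-clearance grants C5 (Rule 2).
Holding C5 grants L9 (Rule 12).
Holding ivory-badge and L9 grants K19 (Rule 5).
L14 would need teal-code (Rule 9), but teal-code is never granted.
K19: reached.
C6 would need teal-pass and ivory-key (Rule 1), but ivory-key is never granted.
Reached: K19 — 1 of the 3.

1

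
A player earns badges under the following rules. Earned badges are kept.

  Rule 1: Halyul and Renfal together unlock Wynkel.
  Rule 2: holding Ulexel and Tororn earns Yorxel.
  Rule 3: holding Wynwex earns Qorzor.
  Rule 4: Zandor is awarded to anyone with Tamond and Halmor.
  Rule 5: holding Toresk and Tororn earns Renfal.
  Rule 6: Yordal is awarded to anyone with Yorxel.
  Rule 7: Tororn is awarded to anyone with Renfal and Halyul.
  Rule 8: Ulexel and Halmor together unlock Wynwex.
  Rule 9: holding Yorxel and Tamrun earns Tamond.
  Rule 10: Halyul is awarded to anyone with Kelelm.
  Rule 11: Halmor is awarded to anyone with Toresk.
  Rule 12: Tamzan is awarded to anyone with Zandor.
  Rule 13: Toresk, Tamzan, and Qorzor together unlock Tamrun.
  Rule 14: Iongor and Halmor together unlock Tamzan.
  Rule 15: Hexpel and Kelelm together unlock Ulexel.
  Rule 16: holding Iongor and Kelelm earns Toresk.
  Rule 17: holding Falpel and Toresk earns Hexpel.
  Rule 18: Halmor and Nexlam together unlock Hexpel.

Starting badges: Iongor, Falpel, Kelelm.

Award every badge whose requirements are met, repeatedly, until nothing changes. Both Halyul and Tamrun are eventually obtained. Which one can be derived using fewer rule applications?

Halyul: With Kelelm, Halyul is earned (Rule 10). [1 rule application]
Tamrun: With Iongor and Kelelm, Toresk is earned (Rule 16). With Toresk, Halmor is earned (Rule 11). With Falpel and Toresk, Hexpel is earned (Rule 17). With Iongor and Halmor, Tamzan is earned (Rule 14). With Hexpel and Kelelm, Ulexel is earned (Rule 15). With Ulexel and Halmor, Wynwex is earned (Rule 8). With Wynwex, Qorzor is earned (Rule 3). With Toresk, Tamzan, and Qorzor, Tamrun is earned (Rule 13). [8 rule applications]
Halyul needs fewer.

Halyul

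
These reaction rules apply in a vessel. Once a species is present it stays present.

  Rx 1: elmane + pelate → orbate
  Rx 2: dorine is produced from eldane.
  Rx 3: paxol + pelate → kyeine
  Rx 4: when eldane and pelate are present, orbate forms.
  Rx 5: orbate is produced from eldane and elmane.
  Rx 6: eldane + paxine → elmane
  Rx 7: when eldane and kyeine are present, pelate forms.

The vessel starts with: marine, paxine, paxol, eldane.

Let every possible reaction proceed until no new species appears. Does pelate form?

pelate would need eldane and kyeine (Rx 7), but kyeine never forms.

No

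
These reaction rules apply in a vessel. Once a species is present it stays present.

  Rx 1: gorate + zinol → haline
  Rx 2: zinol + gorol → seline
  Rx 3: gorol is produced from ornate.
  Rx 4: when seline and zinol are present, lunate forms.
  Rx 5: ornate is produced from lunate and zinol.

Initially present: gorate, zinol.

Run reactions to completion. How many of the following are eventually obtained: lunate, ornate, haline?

1

gorate and zinol present → haline forms (Rx 1).
lunate would need seline and zinol (Rx 4), but seline never forms.
ornate would need lunate and zinol (Rx 5), but lunate never forms.
haline: reached.
Reached: haline — 1 of the 3.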